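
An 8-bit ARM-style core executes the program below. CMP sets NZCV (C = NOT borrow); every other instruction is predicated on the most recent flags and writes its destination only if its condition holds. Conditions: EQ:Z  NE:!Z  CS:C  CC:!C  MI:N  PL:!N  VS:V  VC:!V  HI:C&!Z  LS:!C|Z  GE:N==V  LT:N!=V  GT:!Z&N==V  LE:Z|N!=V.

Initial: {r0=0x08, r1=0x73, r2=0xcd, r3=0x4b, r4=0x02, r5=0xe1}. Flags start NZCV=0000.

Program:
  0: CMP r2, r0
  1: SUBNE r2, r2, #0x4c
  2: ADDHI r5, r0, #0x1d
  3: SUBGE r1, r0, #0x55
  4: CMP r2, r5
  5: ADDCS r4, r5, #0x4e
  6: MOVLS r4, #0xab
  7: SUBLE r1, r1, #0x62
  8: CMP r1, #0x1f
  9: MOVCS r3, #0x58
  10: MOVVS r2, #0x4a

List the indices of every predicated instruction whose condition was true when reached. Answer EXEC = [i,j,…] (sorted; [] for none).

EXEC = [1,2,5,7]

[0] flags=1010 → (cmp)
[1] flags=1010 NE?T → r2=0x81
[2] flags=1010 HI?T → r5=0x25
[3] flags=1010 GE?F → skip
[4] flags=0011 → (cmp)
[5] flags=0011 CS?T → r4=0x73
[6] flags=0011 LS?F → skip
[7] flags=0011 LE?T → r1=0x11
[8] flags=1000 → (cmp)
[9] flags=1000 CS?F → skip
[10] flags=1000 VS?F → skip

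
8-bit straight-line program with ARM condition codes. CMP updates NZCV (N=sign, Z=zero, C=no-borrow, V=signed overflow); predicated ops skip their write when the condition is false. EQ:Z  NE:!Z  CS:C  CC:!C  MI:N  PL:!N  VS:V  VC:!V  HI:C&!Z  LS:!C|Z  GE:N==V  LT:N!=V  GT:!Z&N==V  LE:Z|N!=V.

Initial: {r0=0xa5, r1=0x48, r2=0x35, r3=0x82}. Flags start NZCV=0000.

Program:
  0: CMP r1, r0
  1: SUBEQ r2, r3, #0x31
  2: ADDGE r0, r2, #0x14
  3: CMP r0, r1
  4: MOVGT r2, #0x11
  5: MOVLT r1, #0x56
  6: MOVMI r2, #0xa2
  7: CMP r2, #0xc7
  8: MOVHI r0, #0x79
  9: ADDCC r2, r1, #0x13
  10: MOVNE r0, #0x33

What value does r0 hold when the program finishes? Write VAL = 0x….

VAL = 0x33

[0] flags=1001 → (cmp)
[1] flags=1001 EQ?F → skip
[2] flags=1001 GE?T → r0=0x49
[3] flags=0010 → (cmp)
[4] flags=0010 GT?T → r2=0x11
[5] flags=0010 LT?F → skip
[6] flags=0010 MI?F → skip
[7] flags=0000 → (cmp)
[8] flags=0000 HI?F → skip
[9] flags=0000 CC?T → r2=0x5b
[10] flags=0000 NE?T → r0=0x33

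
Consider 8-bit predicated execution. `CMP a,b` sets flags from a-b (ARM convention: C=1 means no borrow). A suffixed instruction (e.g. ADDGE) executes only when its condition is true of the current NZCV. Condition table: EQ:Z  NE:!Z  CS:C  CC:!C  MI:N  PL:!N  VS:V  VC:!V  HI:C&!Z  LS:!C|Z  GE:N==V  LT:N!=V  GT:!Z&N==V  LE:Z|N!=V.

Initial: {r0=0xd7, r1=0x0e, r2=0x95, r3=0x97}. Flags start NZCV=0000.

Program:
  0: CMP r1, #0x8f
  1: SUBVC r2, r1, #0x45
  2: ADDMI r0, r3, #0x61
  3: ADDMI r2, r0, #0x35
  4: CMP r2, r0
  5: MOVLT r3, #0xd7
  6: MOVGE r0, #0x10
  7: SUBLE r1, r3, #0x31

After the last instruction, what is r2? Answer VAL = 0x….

[0] flags=0000 → (cmp)
[1] flags=0000 VC?T → r2=0xc9
[2] flags=0000 MI?F → skip
[3] flags=0000 MI?F → skip
[4] flags=1000 → (cmp)
[5] flags=1000 LT?T → r3=0xd7
[6] flags=1000 GE?F → skip
[7] flags=1000 LE?T → r1=0xa6

VAL = 0xc9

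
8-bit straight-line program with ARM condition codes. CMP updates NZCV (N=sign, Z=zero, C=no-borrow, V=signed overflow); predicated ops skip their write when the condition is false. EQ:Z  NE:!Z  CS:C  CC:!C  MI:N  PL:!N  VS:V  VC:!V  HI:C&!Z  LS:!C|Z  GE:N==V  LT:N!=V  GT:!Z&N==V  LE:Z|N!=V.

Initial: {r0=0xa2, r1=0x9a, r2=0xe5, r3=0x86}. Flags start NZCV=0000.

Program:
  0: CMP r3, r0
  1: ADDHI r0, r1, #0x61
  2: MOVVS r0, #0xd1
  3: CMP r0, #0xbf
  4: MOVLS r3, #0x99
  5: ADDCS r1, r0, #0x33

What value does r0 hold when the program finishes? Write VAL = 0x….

VAL = 0xa2

[0] flags=1000 → (cmp)
[1] flags=1000 HI?F → skip
[2] flags=1000 VS?F → skip
[3] flags=1000 → (cmp)
[4] flags=1000 LS?T → r3=0x99
[5] flags=1000 CS?F → skip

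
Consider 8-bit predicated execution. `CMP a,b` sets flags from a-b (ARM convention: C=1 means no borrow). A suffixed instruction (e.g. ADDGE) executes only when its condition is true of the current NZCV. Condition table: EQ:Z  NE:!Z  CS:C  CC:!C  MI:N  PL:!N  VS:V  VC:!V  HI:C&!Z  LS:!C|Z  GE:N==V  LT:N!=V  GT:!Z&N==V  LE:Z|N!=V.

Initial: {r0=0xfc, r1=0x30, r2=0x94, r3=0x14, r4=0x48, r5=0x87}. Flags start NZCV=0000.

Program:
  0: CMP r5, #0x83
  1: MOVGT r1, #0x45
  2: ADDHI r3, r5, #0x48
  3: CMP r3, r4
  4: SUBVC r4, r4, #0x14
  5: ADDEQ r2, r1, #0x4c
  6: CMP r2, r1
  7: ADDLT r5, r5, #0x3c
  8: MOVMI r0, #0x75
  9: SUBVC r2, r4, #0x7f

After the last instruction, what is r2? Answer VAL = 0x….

[0] flags=0010 → (cmp)
[1] flags=0010 GT?T → r1=0x45
[2] flags=0010 HI?T → r3=0xcf
[3] flags=1010 → (cmp)
[4] flags=1010 VC?T → r4=0x34
[5] flags=1010 EQ?F → skip
[6] flags=0011 → (cmp)
[7] flags=0011 LT?T → r5=0xc3
[8] flags=0011 MI?F → skip
[9] flags=0011 VC?F → skip

VAL = 0x94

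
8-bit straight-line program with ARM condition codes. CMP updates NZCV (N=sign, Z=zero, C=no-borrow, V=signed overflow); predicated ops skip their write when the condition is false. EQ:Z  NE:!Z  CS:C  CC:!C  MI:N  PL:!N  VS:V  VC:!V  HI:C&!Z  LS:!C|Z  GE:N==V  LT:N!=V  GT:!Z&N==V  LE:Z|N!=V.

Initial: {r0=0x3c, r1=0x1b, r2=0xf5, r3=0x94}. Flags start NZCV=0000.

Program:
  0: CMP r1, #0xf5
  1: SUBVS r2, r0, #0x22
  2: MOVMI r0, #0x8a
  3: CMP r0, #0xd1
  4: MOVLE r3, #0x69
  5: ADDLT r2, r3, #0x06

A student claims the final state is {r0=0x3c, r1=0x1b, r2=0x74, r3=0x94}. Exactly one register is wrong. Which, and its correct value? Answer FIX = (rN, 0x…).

FIX = (r2, 0xf5)

0: ✓ CMP  NZCV=0000
1: · SUBVS
2: · MOVMI
3: ✓ CMP  NZCV=0000
4: · MOVLE
5: · ADDLT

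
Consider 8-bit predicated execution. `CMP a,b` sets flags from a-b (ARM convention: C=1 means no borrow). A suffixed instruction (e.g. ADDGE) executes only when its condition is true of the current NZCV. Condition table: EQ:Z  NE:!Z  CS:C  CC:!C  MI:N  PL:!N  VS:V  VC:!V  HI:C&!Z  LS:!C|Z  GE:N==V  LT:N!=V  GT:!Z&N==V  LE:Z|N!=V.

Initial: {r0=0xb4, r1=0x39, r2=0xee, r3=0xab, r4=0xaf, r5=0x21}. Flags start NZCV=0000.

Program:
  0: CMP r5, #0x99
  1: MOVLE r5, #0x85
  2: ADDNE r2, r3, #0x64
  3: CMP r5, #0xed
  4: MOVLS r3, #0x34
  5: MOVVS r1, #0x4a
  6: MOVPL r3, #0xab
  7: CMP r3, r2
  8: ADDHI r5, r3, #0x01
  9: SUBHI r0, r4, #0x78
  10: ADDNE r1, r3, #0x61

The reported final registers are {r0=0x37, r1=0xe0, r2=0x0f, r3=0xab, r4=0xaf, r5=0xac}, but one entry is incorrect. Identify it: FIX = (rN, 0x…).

[0] flags=1001 → (cmp)
[1] flags=1001 LE?F → skip
[2] flags=1001 NE?T → r2=0x0f
[3] flags=0000 → (cmp)
[4] flags=0000 LS?T → r3=0x34
[5] flags=0000 VS?F → skip
[6] flags=0000 PL?T → r3=0xab
[7] flags=1010 → (cmp)
[8] flags=1010 HI?T → r5=0xac
[9] flags=1010 HI?T → r0=0x37
[10] flags=1010 NE?T → r1=0x0c

FIX = (r1, 0x0c)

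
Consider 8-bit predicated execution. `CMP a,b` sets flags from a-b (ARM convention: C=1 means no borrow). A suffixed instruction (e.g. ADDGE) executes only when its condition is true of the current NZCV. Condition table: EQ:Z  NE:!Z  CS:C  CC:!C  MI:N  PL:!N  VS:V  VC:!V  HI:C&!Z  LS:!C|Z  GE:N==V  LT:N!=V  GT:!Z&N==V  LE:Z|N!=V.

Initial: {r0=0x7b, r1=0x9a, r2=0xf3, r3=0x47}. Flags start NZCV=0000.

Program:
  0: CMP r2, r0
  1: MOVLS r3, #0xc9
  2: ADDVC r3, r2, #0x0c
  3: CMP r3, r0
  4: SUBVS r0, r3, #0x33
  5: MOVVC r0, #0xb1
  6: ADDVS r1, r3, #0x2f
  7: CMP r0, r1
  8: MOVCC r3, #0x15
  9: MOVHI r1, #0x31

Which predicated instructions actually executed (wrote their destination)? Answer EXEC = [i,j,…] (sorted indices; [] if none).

[0] flags=0011 → (cmp)
[1] flags=0011 LS?F → skip
[2] flags=0011 VC?F → skip
[3] flags=1000 → (cmp)
[4] flags=1000 VS?F → skip
[5] flags=1000 VC?T → r0=0xb1
[6] flags=1000 VS?F → skip
[7] flags=0010 → (cmp)
[8] flags=0010 CC?F → skip
[9] flags=0010 HI?T → r1=0x31

EXEC = [5,9]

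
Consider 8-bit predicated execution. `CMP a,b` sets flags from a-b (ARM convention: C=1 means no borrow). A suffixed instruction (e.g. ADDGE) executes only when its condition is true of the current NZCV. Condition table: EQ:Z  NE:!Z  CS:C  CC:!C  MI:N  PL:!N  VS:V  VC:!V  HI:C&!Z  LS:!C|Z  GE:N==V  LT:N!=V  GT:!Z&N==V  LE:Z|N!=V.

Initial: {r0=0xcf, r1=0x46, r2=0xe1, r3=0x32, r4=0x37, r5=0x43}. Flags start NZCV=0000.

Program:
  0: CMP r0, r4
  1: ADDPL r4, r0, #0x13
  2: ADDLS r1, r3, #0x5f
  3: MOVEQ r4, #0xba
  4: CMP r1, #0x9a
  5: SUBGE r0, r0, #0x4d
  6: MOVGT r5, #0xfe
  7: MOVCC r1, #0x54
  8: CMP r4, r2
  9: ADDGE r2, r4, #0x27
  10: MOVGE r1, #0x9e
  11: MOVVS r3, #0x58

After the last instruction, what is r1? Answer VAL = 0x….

VAL = 0x9e

[0] flags=1010 → (cmp)
[1] flags=1010 PL?F → skip
[2] flags=1010 LS?F → skip
[3] flags=1010 EQ?F → skip
[4] flags=1001 → (cmp)
[5] flags=1001 GE?T → r0=0x82
[6] flags=1001 GT?T → r5=0xfe
[7] flags=1001 CC?T → r1=0x54
[8] flags=0000 → (cmp)
[9] flags=0000 GE?T → r2=0x5e
[10] flags=0000 GE?T → r1=0x9e
[11] flags=0000 VS?F → skip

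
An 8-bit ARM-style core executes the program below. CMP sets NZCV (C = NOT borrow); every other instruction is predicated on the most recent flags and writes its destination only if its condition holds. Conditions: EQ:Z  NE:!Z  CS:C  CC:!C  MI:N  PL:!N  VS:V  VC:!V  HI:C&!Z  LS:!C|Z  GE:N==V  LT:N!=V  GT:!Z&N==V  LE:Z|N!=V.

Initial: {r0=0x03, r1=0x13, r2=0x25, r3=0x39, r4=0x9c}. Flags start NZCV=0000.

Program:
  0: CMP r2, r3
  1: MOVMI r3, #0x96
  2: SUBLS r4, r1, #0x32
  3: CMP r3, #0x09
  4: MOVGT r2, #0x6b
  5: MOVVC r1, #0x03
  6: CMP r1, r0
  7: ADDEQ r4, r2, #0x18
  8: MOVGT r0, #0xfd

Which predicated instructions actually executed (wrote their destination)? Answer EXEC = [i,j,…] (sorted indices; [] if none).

EXEC = [1,2,5,7]

[0] flags=1000 → (cmp)
[1] flags=1000 MI?T → r3=0x96
[2] flags=1000 LS?T → r4=0xe1
[3] flags=1010 → (cmp)
[4] flags=1010 GT?F → skip
[5] flags=1010 VC?T → r1=0x03
[6] flags=0110 → (cmp)
[7] flags=0110 EQ?T → r4=0x3d
[8] flags=0110 GT?F → skip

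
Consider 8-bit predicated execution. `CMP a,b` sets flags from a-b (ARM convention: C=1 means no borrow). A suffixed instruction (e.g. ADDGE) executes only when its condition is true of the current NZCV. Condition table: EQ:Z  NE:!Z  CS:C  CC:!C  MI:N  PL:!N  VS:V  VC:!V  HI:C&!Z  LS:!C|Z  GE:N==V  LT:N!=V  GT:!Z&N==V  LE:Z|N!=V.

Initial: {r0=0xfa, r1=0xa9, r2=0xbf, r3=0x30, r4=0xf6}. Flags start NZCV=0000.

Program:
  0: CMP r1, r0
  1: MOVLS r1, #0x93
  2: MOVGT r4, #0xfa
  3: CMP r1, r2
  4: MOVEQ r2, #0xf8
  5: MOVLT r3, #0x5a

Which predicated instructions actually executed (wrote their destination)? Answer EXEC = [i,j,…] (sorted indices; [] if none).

EXEC = [1,5]

0: ✓ CMP  NZCV=1000
1: ✓ MOVLS  r1←0x93
2: · MOVGT
3: ✓ CMP  NZCV=1000
4: · MOVEQ
5: ✓ MOVLT  r3←0x5a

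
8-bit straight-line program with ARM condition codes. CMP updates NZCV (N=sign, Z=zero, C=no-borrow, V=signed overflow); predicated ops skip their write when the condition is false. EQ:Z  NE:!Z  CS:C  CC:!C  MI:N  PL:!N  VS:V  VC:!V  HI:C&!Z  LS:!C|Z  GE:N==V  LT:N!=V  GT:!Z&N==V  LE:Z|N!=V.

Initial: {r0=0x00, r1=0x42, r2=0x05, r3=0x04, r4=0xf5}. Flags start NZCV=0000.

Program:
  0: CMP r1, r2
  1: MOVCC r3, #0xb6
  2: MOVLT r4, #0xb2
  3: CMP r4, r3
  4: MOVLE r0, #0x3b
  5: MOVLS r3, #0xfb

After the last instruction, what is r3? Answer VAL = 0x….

[0] flags=0010 → (cmp)
[1] flags=0010 CC?F → skip
[2] flags=0010 LT?F → skip
[3] flags=1010 → (cmp)
[4] flags=1010 LE?T → r0=0x3b
[5] flags=1010 LS?F → skip

VAL = 0x04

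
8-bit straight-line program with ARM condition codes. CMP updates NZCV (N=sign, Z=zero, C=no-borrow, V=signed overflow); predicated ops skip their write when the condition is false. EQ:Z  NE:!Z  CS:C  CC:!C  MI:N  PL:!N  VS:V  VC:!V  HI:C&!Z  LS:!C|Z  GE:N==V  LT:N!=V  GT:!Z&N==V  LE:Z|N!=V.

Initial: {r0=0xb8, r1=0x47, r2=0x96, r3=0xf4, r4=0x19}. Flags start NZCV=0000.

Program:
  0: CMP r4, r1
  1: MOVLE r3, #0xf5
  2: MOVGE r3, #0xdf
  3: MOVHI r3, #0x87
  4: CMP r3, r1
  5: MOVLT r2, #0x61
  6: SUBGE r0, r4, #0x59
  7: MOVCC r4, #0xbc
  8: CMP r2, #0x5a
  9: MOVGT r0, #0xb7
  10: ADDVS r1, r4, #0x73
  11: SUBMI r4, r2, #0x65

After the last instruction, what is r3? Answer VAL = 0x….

VAL = 0xf5

[0] flags=1000 → (cmp)
[1] flags=1000 LE?T → r3=0xf5
[2] flags=1000 GE?F → skip
[3] flags=1000 HI?F → skip
[4] flags=1010 → (cmp)
[5] flags=1010 LT?T → r2=0x61
[6] flags=1010 GE?F → skip
[7] flags=1010 CC?F → skip
[8] flags=0010 → (cmp)
[9] flags=0010 GT?T → r0=0xb7
[10] flags=0010 VS?F → skip
[11] flags=0010 MI?F → skip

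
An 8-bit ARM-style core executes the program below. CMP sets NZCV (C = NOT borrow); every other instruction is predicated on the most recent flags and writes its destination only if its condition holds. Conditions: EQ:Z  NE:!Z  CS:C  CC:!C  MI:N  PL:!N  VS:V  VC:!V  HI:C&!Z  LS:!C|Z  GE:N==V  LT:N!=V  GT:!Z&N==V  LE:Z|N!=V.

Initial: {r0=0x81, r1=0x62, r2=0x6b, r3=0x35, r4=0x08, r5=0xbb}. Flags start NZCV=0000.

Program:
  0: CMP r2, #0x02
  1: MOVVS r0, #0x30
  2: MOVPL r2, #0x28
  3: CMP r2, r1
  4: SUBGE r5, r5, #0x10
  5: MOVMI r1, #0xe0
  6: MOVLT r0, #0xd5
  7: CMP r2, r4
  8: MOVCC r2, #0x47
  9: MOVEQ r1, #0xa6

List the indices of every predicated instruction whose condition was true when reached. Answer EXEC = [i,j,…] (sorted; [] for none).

[0] flags=0010 → (cmp)
[1] flags=0010 VS?F → skip
[2] flags=0010 PL?T → r2=0x28
[3] flags=1000 → (cmp)
[4] flags=1000 GE?F → skip
[5] flags=1000 MI?T → r1=0xe0
[6] flags=1000 LT?T → r0=0xd5
[7] flags=0010 → (cmp)
[8] flags=0010 CC?F → skip
[9] flags=0010 EQ?F → skip

EXEC = [2,5,6]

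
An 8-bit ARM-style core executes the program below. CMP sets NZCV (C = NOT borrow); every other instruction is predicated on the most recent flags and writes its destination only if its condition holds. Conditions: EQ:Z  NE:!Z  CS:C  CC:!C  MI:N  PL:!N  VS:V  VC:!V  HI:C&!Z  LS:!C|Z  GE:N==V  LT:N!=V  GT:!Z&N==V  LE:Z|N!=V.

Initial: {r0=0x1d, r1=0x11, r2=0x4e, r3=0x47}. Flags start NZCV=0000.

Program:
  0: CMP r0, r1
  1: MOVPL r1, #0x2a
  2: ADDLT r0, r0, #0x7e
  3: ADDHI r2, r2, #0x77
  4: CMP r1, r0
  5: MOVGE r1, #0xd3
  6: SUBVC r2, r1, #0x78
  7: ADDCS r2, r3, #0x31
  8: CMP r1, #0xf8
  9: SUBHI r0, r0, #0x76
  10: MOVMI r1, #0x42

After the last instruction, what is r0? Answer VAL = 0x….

0: ✓ CMP  NZCV=0010
1: ✓ MOVPL  r1←0x2a
2: · ADDLT
3: ✓ ADDHI  r2←0xc5
4: ✓ CMP  NZCV=0010
5: ✓ MOVGE  r1←0xd3
6: ✓ SUBVC  r2←0x5b
7: ✓ ADDCS  r2←0x78
8: ✓ CMP  NZCV=1000
9: · SUBHI
10: ✓ MOVMI  r1←0x42

VAL = 0x1d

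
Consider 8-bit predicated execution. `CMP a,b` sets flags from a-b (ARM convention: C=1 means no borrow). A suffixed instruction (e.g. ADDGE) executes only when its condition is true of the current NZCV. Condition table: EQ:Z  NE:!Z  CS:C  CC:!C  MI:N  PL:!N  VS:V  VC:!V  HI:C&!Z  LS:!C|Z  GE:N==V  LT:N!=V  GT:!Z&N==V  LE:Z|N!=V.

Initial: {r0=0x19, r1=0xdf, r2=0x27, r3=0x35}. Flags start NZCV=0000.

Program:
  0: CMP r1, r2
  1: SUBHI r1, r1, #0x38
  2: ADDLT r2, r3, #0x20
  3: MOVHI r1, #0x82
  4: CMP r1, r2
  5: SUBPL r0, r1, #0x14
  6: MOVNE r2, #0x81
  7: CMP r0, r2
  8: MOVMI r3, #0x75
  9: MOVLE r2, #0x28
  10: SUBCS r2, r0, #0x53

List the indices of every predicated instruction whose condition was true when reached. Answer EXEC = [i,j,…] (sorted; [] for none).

EXEC = [1,2,3,5,6,8]

0: ✓ CMP  NZCV=1010
1: ✓ SUBHI  r1←0xa7
2: ✓ ADDLT  r2←0x55
3: ✓ MOVHI  r1←0x82
4: ✓ CMP  NZCV=0011
5: ✓ SUBPL  r0←0x6e
6: ✓ MOVNE  r2←0x81
7: ✓ CMP  NZCV=1001
8: ✓ MOVMI  r3←0x75
9: · MOVLE
10: · SUBCS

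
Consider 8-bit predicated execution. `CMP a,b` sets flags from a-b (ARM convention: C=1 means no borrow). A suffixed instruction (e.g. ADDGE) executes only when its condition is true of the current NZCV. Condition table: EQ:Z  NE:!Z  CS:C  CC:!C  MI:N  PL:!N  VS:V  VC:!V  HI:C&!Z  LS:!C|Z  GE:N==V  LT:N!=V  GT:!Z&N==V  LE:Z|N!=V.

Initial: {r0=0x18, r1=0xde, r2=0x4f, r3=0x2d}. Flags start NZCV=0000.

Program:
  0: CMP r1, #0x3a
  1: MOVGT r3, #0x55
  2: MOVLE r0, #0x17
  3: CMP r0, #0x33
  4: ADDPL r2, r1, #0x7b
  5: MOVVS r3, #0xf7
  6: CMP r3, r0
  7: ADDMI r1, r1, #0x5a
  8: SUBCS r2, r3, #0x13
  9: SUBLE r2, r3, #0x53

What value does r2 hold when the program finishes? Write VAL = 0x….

[0] flags=1010 → (cmp)
[1] flags=1010 GT?F → skip
[2] flags=1010 LE?T → r0=0x17
[3] flags=1000 → (cmp)
[4] flags=1000 PL?F → skip
[5] flags=1000 VS?F → skip
[6] flags=0010 → (cmp)
[7] flags=0010 MI?F → skip
[8] flags=0010 CS?T → r2=0x1a
[9] flags=0010 LE?F → skip

VAL = 0x1a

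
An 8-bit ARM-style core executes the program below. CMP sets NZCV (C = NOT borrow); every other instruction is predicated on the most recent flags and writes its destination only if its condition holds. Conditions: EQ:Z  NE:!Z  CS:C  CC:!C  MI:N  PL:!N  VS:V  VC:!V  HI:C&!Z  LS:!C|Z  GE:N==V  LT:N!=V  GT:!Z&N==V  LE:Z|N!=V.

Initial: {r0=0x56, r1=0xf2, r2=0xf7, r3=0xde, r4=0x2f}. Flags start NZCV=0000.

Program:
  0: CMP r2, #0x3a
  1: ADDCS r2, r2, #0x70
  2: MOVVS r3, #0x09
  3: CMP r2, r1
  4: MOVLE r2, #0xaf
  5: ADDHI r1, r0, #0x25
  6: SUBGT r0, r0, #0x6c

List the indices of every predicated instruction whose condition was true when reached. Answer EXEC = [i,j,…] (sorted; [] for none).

EXEC = [1,6]

[0] flags=1010 → (cmp)
[1] flags=1010 CS?T → r2=0x67
[2] flags=1010 VS?F → skip
[3] flags=0000 → (cmp)
[4] flags=0000 LE?F → skip
[5] flags=0000 HI?F → skip
[6] flags=0000 GT?T → r0=0xea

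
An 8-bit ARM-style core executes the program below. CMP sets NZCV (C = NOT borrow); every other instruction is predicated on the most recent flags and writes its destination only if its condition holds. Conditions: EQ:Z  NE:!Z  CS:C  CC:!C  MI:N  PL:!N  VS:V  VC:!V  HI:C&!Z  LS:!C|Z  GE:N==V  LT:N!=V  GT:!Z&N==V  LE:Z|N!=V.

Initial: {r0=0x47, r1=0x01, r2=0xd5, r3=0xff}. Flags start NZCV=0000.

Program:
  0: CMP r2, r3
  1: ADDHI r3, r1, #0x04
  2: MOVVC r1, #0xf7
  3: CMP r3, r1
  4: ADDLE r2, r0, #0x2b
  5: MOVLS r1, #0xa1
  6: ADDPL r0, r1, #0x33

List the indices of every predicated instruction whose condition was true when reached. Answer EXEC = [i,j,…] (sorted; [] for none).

[0] flags=1000 → (cmp)
[1] flags=1000 HI?F → skip
[2] flags=1000 VC?T → r1=0xf7
[3] flags=0010 → (cmp)
[4] flags=0010 LE?F → skip
[5] flags=0010 LS?F → skip
[6] flags=0010 PL?T → r0=0x2a

EXEC = [2,6]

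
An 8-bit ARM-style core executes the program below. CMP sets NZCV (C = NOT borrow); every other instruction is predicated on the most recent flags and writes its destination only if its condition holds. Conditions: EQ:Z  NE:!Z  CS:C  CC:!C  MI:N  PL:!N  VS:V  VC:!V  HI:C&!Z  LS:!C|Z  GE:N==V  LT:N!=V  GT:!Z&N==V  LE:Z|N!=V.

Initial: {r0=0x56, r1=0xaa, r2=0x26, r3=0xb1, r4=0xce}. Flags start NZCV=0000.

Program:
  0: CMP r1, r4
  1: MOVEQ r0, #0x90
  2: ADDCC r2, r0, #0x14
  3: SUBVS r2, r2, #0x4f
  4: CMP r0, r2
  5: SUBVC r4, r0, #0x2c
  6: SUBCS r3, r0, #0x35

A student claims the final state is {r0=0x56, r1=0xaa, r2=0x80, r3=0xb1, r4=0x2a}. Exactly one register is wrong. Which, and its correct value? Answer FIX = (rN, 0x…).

FIX = (r2, 0x6a)

0: ✓ CMP  NZCV=1000
1: · MOVEQ
2: ✓ ADDCC  r2←0x6a
3: · SUBVS
4: ✓ CMP  NZCV=1000
5: ✓ SUBVC  r4←0x2a
6: · SUBCS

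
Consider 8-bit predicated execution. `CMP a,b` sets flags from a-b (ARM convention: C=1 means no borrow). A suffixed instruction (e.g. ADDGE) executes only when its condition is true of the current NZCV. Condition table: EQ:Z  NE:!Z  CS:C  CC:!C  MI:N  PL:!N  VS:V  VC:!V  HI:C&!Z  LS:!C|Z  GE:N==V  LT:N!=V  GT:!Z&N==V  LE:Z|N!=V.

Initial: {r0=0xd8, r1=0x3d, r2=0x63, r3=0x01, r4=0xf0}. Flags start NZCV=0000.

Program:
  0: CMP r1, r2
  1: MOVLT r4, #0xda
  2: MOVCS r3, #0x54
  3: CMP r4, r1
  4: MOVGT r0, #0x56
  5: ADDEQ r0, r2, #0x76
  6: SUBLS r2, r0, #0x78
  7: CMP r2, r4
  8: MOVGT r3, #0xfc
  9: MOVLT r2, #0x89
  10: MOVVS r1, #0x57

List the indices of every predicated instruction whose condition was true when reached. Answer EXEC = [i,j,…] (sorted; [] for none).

[0] flags=1000 → (cmp)
[1] flags=1000 LT?T → r4=0xda
[2] flags=1000 CS?F → skip
[3] flags=1010 → (cmp)
[4] flags=1010 GT?F → skip
[5] flags=1010 EQ?F → skip
[6] flags=1010 LS?F → skip
[7] flags=1001 → (cmp)
[8] flags=1001 GT?T → r3=0xfc
[9] flags=1001 LT?F → skip
[10] flags=1001 VS?T → r1=0x57

EXEC = [1,8,10]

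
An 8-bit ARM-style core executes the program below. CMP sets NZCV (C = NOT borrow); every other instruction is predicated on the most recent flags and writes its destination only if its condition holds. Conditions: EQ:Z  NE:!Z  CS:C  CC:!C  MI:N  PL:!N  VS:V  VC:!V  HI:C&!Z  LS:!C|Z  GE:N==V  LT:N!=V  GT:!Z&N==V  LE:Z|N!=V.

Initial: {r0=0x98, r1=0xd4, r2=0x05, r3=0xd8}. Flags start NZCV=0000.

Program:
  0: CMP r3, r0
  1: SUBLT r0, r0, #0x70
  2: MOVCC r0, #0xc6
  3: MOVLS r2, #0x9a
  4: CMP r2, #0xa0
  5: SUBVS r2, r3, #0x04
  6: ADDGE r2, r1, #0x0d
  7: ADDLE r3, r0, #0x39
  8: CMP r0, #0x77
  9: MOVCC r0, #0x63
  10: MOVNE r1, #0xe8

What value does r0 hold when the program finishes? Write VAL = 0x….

0: ✓ CMP  NZCV=0010
1: · SUBLT
2: · MOVCC
3: · MOVLS
4: ✓ CMP  NZCV=0000
5: · SUBVS
6: ✓ ADDGE  r2←0xe1
7: · ADDLE
8: ✓ CMP  NZCV=0011
9: · MOVCC
10: ✓ MOVNE  r1←0xe8

VAL = 0x98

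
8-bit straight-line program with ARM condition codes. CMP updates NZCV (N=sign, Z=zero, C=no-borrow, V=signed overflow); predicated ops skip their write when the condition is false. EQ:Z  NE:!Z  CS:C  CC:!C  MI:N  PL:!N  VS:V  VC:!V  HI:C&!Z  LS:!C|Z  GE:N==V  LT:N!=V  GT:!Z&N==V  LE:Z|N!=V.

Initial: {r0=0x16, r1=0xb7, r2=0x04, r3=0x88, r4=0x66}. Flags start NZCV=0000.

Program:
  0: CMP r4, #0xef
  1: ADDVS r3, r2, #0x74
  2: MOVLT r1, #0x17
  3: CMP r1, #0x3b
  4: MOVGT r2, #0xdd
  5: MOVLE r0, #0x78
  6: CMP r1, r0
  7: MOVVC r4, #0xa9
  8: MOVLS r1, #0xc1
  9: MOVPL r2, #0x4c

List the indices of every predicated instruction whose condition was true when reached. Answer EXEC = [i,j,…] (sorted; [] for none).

[0] flags=0000 → (cmp)
[1] flags=0000 VS?F → skip
[2] flags=0000 LT?F → skip
[3] flags=0011 → (cmp)
[4] flags=0011 GT?F → skip
[5] flags=0011 LE?T → r0=0x78
[6] flags=0011 → (cmp)
[7] flags=0011 VC?F → skip
[8] flags=0011 LS?F → skip
[9] flags=0011 PL?T → r2=0x4c

EXEC = [5,9]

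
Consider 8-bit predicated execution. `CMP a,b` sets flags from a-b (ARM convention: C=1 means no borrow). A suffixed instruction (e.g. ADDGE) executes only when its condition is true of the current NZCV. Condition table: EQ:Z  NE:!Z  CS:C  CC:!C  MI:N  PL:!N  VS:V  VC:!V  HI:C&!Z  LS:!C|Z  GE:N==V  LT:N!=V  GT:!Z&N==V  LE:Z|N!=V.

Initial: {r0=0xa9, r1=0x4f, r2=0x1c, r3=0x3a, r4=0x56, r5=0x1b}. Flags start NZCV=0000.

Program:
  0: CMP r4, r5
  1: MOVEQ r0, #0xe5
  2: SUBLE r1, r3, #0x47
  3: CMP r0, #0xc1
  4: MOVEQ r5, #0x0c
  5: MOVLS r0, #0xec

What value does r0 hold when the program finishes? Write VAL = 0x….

[0] flags=0010 → (cmp)
[1] flags=0010 EQ?F → skip
[2] flags=0010 LE?F → skip
[3] flags=1000 → (cmp)
[4] flags=1000 EQ?F → skip
[5] flags=1000 LS?T → r0=0xec

VAL = 0xec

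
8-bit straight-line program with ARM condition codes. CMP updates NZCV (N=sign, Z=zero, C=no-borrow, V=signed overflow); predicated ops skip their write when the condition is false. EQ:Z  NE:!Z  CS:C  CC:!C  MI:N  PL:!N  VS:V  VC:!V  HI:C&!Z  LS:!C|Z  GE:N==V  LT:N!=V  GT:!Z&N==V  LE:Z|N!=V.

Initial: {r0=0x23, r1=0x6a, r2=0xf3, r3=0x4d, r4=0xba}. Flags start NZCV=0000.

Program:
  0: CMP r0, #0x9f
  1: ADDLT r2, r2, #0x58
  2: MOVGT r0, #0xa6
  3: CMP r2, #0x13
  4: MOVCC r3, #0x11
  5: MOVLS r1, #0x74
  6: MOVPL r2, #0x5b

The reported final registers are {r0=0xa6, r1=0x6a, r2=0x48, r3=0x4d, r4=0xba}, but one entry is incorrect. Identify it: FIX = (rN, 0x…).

FIX = (r2, 0xf3)

0: ✓ CMP  NZCV=1001
1: · ADDLT
2: ✓ MOVGT  r0←0xa6
3: ✓ CMP  NZCV=1010
4: · MOVCC
5: · MOVLS
6: · MOVPL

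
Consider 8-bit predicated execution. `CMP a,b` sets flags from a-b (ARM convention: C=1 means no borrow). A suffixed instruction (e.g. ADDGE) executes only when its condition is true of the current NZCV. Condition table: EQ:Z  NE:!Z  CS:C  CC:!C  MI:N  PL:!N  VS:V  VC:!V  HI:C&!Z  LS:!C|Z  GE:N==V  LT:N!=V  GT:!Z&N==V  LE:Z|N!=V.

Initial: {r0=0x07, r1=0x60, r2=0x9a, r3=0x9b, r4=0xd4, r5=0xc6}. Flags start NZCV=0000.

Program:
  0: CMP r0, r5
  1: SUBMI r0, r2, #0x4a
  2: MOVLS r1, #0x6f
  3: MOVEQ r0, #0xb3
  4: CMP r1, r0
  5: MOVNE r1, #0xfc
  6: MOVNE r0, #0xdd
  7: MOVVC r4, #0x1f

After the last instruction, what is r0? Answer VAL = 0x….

VAL = 0xdd

0: ✓ CMP  NZCV=0000
1: · SUBMI
2: ✓ MOVLS  r1←0x6f
3: · MOVEQ
4: ✓ CMP  NZCV=0010
5: ✓ MOVNE  r1←0xfc
6: ✓ MOVNE  r0←0xdd
7: ✓ MOVVC  r4←0x1f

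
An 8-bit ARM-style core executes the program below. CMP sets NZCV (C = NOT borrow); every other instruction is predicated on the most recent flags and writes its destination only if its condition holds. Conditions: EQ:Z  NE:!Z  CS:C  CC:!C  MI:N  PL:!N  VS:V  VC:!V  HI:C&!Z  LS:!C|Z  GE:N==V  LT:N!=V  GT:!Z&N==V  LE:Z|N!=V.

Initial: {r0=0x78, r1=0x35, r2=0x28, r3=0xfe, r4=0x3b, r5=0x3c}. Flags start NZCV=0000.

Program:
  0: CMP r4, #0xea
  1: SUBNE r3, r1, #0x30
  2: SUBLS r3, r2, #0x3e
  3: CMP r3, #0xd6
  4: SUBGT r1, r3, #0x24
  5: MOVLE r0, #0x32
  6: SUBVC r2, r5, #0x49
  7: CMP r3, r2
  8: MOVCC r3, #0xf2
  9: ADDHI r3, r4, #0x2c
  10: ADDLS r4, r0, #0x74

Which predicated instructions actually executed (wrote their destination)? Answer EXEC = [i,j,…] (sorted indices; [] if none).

EXEC = [1,2,4,6,8,10]

0: ✓ CMP  NZCV=0000
1: ✓ SUBNE  r3←0x05
2: ✓ SUBLS  r3←0xea
3: ✓ CMP  NZCV=0010
4: ✓ SUBGT  r1←0xc6
5: · MOVLE
6: ✓ SUBVC  r2←0xf3
7: ✓ CMP  NZCV=1000
8: ✓ MOVCC  r3←0xf2
9: · ADDHI
10: ✓ ADDLS  r4←0xec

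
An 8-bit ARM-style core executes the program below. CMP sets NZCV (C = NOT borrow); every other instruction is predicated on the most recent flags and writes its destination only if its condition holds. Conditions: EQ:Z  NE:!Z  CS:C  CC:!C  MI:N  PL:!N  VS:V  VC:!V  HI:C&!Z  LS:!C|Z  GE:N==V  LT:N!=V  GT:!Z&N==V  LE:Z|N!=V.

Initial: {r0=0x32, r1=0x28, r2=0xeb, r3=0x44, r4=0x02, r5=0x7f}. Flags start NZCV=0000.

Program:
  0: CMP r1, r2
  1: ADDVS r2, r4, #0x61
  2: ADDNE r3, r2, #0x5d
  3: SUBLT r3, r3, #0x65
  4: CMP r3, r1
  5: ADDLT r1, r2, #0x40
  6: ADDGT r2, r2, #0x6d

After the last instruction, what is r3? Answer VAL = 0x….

VAL = 0x48

[0] flags=0000 → (cmp)
[1] flags=0000 VS?F → skip
[2] flags=0000 NE?T → r3=0x48
[3] flags=0000 LT?F → skip
[4] flags=0010 → (cmp)
[5] flags=0010 LT?F → skip
[6] flags=0010 GT?T → r2=0x58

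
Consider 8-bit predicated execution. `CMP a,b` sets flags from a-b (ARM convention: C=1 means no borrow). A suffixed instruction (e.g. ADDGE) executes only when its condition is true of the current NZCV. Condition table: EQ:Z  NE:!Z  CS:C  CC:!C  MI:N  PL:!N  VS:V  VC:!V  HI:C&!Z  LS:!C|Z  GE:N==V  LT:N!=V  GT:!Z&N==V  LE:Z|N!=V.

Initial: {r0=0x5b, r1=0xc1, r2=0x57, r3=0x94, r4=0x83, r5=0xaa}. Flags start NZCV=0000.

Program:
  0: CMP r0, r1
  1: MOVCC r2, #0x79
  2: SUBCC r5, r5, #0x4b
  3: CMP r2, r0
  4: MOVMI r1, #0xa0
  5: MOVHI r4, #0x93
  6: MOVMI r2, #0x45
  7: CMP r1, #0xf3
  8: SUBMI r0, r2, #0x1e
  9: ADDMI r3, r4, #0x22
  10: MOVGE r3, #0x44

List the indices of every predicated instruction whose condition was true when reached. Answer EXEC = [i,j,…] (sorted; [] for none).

[0] flags=1001 → (cmp)
[1] flags=1001 CC?T → r2=0x79
[2] flags=1001 CC?T → r5=0x5f
[3] flags=0010 → (cmp)
[4] flags=0010 MI?F → skip
[5] flags=0010 HI?T → r4=0x93
[6] flags=0010 MI?F → skip
[7] flags=1000 → (cmp)
[8] flags=1000 MI?T → r0=0x5b
[9] flags=1000 MI?T → r3=0xb5
[10] flags=1000 GE?F → skip

EXEC = [1,2,5,8,9]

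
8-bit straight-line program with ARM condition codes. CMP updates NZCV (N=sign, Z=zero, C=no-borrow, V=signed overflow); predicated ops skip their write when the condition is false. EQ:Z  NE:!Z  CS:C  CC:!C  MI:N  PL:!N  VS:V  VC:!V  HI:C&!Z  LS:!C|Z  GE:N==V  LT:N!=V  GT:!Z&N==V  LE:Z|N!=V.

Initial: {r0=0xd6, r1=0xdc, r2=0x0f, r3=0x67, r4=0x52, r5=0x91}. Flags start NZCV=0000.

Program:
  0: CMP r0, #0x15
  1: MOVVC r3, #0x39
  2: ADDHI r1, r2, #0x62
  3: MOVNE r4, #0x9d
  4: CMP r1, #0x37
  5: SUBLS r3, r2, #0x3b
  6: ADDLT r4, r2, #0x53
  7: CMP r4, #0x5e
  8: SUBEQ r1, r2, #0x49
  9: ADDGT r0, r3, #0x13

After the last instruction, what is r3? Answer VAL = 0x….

0: ✓ CMP  NZCV=1010
1: ✓ MOVVC  r3←0x39
2: ✓ ADDHI  r1←0x71
3: ✓ MOVNE  r4←0x9d
4: ✓ CMP  NZCV=0010
5: · SUBLS
6: · ADDLT
7: ✓ CMP  NZCV=0011
8: · SUBEQ
9: · ADDGT

VAL = 0x39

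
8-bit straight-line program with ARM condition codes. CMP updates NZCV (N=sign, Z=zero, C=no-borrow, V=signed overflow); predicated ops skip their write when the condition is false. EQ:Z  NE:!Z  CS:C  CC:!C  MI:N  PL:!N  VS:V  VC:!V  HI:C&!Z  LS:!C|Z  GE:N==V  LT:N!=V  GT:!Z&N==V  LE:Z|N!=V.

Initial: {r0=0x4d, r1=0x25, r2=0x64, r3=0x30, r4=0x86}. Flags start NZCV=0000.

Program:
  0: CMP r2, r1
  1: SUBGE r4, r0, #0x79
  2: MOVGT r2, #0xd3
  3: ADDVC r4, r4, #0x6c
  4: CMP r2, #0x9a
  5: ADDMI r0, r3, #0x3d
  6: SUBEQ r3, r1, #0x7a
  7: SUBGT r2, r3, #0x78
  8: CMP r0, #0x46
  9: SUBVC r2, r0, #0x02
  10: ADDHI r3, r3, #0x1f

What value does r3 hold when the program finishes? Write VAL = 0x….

VAL = 0x4f

[0] flags=0010 → (cmp)
[1] flags=0010 GE?T → r4=0xd4
[2] flags=0010 GT?T → r2=0xd3
[3] flags=0010 VC?T → r4=0x40
[4] flags=0010 → (cmp)
[5] flags=0010 MI?F → skip
[6] flags=0010 EQ?F → skip
[7] flags=0010 GT?T → r2=0xb8
[8] flags=0010 → (cmp)
[9] flags=0010 VC?T → r2=0x4b
[10] flags=0010 HI?T → r3=0x4f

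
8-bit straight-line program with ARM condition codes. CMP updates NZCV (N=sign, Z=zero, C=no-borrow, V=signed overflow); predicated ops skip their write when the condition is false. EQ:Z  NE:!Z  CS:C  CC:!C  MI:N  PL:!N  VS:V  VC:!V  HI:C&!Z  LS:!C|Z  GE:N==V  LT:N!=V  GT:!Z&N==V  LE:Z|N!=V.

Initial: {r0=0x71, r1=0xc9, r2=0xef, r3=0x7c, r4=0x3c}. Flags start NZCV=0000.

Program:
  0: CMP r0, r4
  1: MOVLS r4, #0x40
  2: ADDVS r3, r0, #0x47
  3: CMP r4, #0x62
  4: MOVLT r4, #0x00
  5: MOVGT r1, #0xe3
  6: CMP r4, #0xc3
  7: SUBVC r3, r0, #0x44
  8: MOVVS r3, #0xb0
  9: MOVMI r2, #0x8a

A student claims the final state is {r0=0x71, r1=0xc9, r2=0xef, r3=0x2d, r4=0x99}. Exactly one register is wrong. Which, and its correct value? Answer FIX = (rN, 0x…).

0: ✓ CMP  NZCV=0010
1: · MOVLS
2: · ADDVS
3: ✓ CMP  NZCV=1000
4: ✓ MOVLT  r4←0x00
5: · MOVGT
6: ✓ CMP  NZCV=0000
7: ✓ SUBVC  r3←0x2d
8: · MOVVS
9: · MOVMI

FIX = (r4, 0x00)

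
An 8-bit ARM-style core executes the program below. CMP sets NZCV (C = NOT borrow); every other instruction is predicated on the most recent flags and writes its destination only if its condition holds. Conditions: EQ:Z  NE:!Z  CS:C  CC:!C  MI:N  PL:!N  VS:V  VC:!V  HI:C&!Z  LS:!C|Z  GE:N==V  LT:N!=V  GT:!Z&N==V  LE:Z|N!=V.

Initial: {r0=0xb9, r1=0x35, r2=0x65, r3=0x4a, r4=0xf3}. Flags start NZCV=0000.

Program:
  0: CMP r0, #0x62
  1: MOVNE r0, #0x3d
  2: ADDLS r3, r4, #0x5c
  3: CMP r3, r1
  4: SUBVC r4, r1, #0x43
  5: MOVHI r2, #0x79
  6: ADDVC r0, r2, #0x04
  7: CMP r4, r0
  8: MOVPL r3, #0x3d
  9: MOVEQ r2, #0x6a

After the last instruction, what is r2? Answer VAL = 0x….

VAL = 0x79

[0] flags=0011 → (cmp)
[1] flags=0011 NE?T → r0=0x3d
[2] flags=0011 LS?F → skip
[3] flags=0010 → (cmp)
[4] flags=0010 VC?T → r4=0xf2
[5] flags=0010 HI?T → r2=0x79
[6] flags=0010 VC?T → r0=0x7d
[7] flags=0011 → (cmp)
[8] flags=0011 PL?T → r3=0x3d
[9] flags=0011 EQ?F → skip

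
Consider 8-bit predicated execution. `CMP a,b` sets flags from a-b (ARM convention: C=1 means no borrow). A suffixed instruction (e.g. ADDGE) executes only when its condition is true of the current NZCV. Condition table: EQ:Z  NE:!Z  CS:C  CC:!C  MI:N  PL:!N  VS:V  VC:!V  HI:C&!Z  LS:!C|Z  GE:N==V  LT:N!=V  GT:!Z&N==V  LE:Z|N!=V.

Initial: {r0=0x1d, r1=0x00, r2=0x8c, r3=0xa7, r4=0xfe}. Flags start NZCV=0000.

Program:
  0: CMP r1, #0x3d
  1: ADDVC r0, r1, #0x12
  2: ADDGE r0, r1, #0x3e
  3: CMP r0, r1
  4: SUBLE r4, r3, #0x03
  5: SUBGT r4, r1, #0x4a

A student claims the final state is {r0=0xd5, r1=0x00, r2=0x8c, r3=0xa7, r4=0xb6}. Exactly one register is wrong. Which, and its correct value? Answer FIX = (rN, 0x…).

[0] flags=1000 → (cmp)
[1] flags=1000 VC?T → r0=0x12
[2] flags=1000 GE?F → skip
[3] flags=0010 → (cmp)
[4] flags=0010 LE?F → skip
[5] flags=0010 GT?T → r4=0xb6

FIX = (r0, 0x12)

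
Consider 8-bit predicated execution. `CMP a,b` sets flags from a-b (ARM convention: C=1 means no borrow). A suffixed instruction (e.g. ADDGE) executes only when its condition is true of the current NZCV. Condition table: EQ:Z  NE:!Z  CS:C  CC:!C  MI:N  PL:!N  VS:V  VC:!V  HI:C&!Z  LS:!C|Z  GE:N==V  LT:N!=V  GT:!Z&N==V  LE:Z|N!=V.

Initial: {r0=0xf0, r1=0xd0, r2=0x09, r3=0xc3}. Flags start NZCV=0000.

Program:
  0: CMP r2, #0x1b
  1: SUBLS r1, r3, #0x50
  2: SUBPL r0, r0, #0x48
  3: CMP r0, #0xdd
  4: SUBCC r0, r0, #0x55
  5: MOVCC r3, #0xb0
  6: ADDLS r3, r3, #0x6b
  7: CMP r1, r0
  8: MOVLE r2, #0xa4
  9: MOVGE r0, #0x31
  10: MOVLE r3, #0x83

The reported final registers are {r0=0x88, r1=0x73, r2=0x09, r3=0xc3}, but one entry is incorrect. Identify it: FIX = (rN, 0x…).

FIX = (r0, 0x31)

[0] flags=1000 → (cmp)
[1] flags=1000 LS?T → r1=0x73
[2] flags=1000 PL?F → skip
[3] flags=0010 → (cmp)
[4] flags=0010 CC?F → skip
[5] flags=0010 CC?F → skip
[6] flags=0010 LS?F → skip
[7] flags=1001 → (cmp)
[8] flags=1001 LE?F → skip
[9] flags=1001 GE?T → r0=0x31
[10] flags=1001 LE?F → skip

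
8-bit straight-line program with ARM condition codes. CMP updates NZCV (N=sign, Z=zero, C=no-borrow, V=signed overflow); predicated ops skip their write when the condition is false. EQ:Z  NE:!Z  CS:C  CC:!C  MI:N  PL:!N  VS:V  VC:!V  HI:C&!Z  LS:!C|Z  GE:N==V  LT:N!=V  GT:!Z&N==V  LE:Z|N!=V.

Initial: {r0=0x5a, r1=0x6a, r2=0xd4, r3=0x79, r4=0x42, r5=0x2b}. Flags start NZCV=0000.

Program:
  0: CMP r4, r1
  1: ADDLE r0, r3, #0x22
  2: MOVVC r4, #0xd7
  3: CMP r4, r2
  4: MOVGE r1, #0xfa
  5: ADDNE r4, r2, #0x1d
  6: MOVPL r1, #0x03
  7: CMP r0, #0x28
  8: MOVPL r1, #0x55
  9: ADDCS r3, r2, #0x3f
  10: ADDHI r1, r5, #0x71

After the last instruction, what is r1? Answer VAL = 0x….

VAL = 0x9c

0: ✓ CMP  NZCV=1000
1: ✓ ADDLE  r0←0x9b
2: ✓ MOVVC  r4←0xd7
3: ✓ CMP  NZCV=0010
4: ✓ MOVGE  r1←0xfa
5: ✓ ADDNE  r4←0xf1
6: ✓ MOVPL  r1←0x03
7: ✓ CMP  NZCV=0011
8: ✓ MOVPL  r1←0x55
9: ✓ ADDCS  r3←0x13
10: ✓ ADDHI  r1←0x9c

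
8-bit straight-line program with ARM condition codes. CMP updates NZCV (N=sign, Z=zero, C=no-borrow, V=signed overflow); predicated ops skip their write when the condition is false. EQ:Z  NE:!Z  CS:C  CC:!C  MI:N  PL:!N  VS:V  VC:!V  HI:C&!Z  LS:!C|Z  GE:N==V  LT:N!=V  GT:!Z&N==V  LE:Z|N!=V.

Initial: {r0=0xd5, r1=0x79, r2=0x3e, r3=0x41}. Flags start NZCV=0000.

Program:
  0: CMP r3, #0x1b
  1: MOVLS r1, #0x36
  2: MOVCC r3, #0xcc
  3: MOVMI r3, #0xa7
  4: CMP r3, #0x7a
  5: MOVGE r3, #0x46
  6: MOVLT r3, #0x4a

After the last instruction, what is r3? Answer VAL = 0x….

0: ✓ CMP  NZCV=0010
1: · MOVLS
2: · MOVCC
3: · MOVMI
4: ✓ CMP  NZCV=1000
5: · MOVGE
6: ✓ MOVLT  r3←0x4a

VAL = 0x4a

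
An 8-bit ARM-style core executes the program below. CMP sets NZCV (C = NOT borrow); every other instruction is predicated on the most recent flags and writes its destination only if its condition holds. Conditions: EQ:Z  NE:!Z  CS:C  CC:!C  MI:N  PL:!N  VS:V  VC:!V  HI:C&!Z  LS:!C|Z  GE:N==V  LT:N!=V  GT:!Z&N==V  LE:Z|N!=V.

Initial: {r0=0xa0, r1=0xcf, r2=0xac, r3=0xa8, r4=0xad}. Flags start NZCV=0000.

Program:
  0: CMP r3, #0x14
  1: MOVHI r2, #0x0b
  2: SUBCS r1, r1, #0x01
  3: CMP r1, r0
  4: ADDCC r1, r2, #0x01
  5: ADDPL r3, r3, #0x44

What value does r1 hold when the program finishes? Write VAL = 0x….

VAL = 0xce

[0] flags=1010 → (cmp)
[1] flags=1010 HI?T → r2=0x0b
[2] flags=1010 CS?T → r1=0xce
[3] flags=0010 → (cmp)
[4] flags=0010 CC?F → skip
[5] flags=0010 PL?T → r3=0xec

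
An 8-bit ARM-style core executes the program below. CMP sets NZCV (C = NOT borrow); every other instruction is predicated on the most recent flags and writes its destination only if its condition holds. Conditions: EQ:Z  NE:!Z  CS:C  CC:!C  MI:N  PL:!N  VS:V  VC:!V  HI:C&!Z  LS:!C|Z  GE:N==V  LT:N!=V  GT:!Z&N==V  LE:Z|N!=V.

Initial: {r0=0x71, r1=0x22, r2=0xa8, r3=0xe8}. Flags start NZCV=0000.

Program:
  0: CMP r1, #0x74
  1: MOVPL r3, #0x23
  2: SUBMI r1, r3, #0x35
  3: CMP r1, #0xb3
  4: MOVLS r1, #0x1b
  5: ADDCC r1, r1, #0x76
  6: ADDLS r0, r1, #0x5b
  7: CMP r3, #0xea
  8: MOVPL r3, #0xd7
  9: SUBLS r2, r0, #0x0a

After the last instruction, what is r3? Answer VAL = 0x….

VAL = 0xe8

0: ✓ CMP  NZCV=1000
1: · MOVPL
2: ✓ SUBMI  r1←0xb3
3: ✓ CMP  NZCV=0110
4: ✓ MOVLS  r1←0x1b
5: · ADDCC
6: ✓ ADDLS  r0←0x76
7: ✓ CMP  NZCV=1000
8: · MOVPL
9: ✓ SUBLS  r2←0x6c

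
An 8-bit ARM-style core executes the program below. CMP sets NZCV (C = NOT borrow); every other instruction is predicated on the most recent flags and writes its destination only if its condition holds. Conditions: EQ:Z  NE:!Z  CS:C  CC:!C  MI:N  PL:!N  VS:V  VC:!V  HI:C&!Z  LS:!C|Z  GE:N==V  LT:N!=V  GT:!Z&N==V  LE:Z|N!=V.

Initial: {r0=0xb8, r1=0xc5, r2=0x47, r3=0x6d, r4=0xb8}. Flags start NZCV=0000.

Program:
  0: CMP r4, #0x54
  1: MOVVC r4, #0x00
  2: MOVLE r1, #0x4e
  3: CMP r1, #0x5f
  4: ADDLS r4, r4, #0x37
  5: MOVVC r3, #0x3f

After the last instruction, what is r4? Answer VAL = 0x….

[0] flags=0011 → (cmp)
[1] flags=0011 VC?F → skip
[2] flags=0011 LE?T → r1=0x4e
[3] flags=1000 → (cmp)
[4] flags=1000 LS?T → r4=0xef
[5] flags=1000 VC?T → r3=0x3f

VAL = 0xef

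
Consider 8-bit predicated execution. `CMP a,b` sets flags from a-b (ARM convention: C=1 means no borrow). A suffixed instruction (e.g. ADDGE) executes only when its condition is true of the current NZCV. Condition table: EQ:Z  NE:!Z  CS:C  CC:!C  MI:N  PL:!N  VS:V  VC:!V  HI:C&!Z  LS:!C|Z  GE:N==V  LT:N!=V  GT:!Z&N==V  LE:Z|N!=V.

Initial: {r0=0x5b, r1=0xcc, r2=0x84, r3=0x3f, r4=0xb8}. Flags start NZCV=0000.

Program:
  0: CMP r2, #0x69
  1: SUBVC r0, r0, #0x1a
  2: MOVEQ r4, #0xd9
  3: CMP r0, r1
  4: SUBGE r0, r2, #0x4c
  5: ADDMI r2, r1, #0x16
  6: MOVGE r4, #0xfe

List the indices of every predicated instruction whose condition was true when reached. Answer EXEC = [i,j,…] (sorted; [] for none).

EXEC = [4,5,6]

0: ✓ CMP  NZCV=0011
1: · SUBVC
2: · MOVEQ
3: ✓ CMP  NZCV=1001
4: ✓ SUBGE  r0←0x38
5: ✓ ADDMI  r2←0xe2
6: ✓ MOVGE  r4←0xfe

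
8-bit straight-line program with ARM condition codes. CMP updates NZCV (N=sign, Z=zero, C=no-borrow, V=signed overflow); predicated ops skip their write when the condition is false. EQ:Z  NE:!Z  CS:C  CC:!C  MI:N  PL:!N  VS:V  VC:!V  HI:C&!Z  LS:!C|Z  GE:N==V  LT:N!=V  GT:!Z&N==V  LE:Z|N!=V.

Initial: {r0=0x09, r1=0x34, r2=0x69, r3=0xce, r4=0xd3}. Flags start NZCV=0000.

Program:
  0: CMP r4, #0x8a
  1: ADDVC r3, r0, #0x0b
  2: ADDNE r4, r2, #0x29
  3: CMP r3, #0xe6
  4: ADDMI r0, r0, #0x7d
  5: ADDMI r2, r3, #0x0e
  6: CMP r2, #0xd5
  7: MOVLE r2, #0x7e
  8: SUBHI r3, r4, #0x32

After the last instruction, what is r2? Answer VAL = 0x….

0: ✓ CMP  NZCV=0010
1: ✓ ADDVC  r3←0x14
2: ✓ ADDNE  r4←0x92
3: ✓ CMP  NZCV=0000
4: · ADDMI
5: · ADDMI
6: ✓ CMP  NZCV=1001
7: · MOVLE
8: · SUBHI

VAL = 0x69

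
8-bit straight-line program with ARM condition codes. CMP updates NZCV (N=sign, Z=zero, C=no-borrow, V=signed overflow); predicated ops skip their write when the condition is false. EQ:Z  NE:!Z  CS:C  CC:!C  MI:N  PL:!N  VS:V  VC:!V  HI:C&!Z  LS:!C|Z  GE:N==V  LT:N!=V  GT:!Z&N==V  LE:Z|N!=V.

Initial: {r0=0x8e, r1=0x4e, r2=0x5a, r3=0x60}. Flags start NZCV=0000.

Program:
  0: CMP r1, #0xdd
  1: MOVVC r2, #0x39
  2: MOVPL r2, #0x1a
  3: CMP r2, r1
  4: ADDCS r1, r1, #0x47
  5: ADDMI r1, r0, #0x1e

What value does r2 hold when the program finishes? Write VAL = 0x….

[0] flags=0000 → (cmp)
[1] flags=0000 VC?T → r2=0x39
[2] flags=0000 PL?T → r2=0x1a
[3] flags=1000 → (cmp)
[4] flags=1000 CS?F → skip
[5] flags=1000 MI?T → r1=0xac

VAL = 0x1a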